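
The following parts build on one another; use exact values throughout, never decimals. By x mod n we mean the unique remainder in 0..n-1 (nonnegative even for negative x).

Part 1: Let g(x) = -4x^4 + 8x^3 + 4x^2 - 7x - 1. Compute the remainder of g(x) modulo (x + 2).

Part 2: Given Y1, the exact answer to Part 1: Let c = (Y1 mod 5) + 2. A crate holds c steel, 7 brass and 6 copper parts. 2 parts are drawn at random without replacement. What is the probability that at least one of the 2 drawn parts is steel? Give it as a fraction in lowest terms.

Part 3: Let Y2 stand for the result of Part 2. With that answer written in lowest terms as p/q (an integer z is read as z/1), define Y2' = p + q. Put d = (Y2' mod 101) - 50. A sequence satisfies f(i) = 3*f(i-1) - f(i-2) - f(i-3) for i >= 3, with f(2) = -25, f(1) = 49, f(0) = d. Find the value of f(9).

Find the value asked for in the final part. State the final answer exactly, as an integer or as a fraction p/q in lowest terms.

Part 1: remainder = value at the root: -4*(-2)^4 + 8*(-2)^3 + 4*(-2)^2 - 7*(-2)^1 - 1 = (-64) + (-64) + (16) + (14) + (-1) = -99; answer -99
Part 2: Y1 = -99; c = 3; total draws C(16,2) = 120; complement C(13,2) = 78; favorable 120 - 78 = 42; P = 7/20; answer 7/20
Part 3: Y2 = 7/20; threaded value p + q = 27; d = -23; f(3) = 3*(-25) - 1*(49) - 1*(-23) = -101; iterating: f(3)=-101, f(4)=-327, f(5)=-855, f(6)=-2137, f(7)=-5229, f(8)=-12695, f(9)=-30719; answer -30719

-30719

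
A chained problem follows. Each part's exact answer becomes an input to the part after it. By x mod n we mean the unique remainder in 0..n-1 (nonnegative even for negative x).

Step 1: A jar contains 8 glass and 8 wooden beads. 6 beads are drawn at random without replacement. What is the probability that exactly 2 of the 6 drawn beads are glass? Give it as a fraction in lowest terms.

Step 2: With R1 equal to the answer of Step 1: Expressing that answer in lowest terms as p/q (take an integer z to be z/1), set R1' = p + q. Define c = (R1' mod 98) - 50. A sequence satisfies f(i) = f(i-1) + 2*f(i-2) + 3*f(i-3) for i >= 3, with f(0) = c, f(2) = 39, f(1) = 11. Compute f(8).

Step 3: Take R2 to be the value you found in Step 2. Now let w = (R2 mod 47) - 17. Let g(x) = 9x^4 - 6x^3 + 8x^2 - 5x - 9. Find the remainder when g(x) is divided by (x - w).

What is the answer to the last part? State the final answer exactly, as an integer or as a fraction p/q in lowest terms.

783555

Step 1: total draws C(16,6) = 8008; favorable C(8,2)*C(8,4) = 1960; P = 35/143; answer 35/143
Step 2: R1 = 35/143; threaded value p + q = 178; c = 30; f(3) = 1*(39) + 2*(11) + 3*(30) = 151; iterating: f(3)=151, f(4)=262, f(5)=681, f(6)=1658, f(7)=3806, f(8)=9165; answer 9165
Step 3: R2 = 9165; w = -17; remainder = value at the root: 9*(-17)^4 - 6*(-17)^3 + 8*(-17)^2 - 5*(-17)^1 - 9 = (751689) + (29478) + (2312) + (85) + (-9) = 783555; answer 783555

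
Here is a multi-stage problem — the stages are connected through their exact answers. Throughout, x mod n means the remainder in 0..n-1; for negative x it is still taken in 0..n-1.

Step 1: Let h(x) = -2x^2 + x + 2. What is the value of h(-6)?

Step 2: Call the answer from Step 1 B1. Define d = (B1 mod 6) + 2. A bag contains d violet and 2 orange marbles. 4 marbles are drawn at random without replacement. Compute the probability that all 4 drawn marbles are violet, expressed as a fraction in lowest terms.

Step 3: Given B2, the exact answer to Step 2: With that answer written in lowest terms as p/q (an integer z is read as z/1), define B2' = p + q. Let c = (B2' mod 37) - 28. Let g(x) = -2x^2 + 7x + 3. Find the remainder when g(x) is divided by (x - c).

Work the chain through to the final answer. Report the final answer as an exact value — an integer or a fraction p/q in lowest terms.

-369

Step 1: -2*(-6)^2 + 1*(-6)^1 + 2 = (-72) + (-6) + (2) = -76; answer -76
Step 2: B1 = -76; d = 4; total draws C(6,4) = 15; favorable C(4,4) = 1; P = 1/15; answer 1/15
Step 3: B2 = 1/15; threaded value p + q = 16; c = -12; remainder = value at the root: -2*(-12)^2 + 7*(-12)^1 + 3 = (-288) + (-84) + (3) = -369; answer -369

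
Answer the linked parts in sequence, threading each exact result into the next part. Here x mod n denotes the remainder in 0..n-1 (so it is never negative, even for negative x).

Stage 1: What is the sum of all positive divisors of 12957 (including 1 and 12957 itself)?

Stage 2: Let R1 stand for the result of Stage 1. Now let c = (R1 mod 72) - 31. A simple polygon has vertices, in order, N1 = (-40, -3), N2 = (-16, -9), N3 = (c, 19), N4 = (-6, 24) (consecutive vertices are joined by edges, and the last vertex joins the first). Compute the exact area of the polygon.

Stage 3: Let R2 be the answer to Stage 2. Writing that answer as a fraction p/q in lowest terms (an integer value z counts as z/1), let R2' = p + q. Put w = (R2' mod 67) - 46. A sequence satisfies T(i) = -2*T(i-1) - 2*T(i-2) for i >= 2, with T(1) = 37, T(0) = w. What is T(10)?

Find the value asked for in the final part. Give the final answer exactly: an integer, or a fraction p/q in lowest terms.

Stage 1: 12957 = 3 * 7 * 617; sigma = (1 + 3) * (1 + 7) * (1 + 617) = 4 * 8 * 618 = 19776; answer 19776
Stage 2: R1 = 19776; c = 17; cross terms: (-40*-9 - -16*-3)=312, (-16*19 - 17*-9)=-151, (17*24 - -6*19)=522, (-6*-3 - -40*24)=978; twice the area = |1661| = 1661; area = 1661/2; answer 1661/2
Stage 3: R2 = 1661/2; threaded value p + q = 1663; w = 9; T(2) = -2*(37) - 2*(9) = -92; iterating: T(2)=-92, T(3)=110, T(4)=-36, T(5)=-148, T(6)=368, T(7)=-440, T(8)=144, T(9)=592, T(10)=-1472; answer -1472

-1472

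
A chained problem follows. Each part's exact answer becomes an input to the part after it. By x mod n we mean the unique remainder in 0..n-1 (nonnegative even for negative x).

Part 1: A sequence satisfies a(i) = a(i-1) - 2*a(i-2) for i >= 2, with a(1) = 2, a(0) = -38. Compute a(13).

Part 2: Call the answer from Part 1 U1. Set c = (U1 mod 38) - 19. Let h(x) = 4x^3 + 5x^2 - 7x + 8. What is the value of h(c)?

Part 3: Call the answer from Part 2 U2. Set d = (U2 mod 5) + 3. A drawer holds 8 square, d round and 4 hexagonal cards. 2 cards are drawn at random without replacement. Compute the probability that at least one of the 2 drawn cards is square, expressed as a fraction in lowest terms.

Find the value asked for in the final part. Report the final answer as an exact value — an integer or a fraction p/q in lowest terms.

Part 1: a(2) = 1*(2) - 2*(-38) = 78; iterating: a(2)=78, a(3)=74, a(4)=-82, a(5)=-230, a(6)=-66, a(7)=394, a(8)=526, a(9)=-262, a(10)=-1314, a(11)=-790, a(12)=1838, a(13)=3418; answer 3418
Part 2: U1 = 3418; c = 17; 4*(17)^3 + 5*(17)^2 - 7*(17)^1 + 8 = (19652) + (1445) + (-119) + (8) = 20986; answer 20986
Part 3: U2 = 20986; d = 4; total draws C(16,2) = 120; complement C(8,2) = 28; favorable 120 - 28 = 92; P = 23/30; answer 23/30

23/30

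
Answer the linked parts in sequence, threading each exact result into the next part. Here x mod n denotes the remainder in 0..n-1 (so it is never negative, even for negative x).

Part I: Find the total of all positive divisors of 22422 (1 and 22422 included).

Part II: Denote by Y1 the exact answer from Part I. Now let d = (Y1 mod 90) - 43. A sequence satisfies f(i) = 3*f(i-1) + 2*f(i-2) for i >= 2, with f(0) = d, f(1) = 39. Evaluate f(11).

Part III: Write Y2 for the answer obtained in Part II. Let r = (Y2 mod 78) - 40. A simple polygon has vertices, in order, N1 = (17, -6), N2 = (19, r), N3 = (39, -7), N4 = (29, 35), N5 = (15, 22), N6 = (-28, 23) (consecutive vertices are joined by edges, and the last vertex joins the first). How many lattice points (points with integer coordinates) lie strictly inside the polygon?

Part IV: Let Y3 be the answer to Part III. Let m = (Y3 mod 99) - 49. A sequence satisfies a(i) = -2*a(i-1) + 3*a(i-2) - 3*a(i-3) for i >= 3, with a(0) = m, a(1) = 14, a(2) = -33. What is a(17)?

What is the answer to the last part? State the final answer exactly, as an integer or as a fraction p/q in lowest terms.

Part I: 22422 = 2 * 3 * 37 * 101; sigma = (1 + 2) * (1 + 3) * (1 + 37) * (1 + 101) = 3 * 4 * 38 * 102 = 46512; answer 46512
Part II: Y1 = 46512; d = 29; f(2) = 3*(39) + 2*(29) = 175; iterating: f(2)=175, f(3)=603, f(4)=2159, f(5)=7683, f(6)=27367, f(7)=97467, f(8)=347135, f(9)=1236339, f(10)=4403287, f(11)=15682539; answer 15682539
Part III: Y2 = 15682539; r = -25; cross terms: (17*-25 - 19*-6)=-311, (19*-7 - 39*-25)=842, (39*35 - 29*-7)=1568, (29*22 - 15*35)=113, (15*23 - -28*22)=961, (-28*-6 - 17*23)=-223; twice the area = |2950| = 2950; area = 1475; boundary points = 1 + 2 + 2 + 1 + 1 + 1 = 8; strictly interior points = area - boundary/2 + 1 = 1472; answer 1472
Part IV: Y3 = 1472; m = 37; a(3) = -2*(-33) + 3*(14) - 3*(37) = -3; iterating: a(3)=-3, a(4)=-135, a(5)=360, a(6)=-1116, a(7)=3717, a(8)=-11862, a(9)=38223, a(10)=-123183, a(11)=396621, a(12)=-1277460, a(13)=4114332, a(14)=-13250907, a(15)=42677190, a(16)=-137450097, a(17)=442684485; answer 442684485

442684485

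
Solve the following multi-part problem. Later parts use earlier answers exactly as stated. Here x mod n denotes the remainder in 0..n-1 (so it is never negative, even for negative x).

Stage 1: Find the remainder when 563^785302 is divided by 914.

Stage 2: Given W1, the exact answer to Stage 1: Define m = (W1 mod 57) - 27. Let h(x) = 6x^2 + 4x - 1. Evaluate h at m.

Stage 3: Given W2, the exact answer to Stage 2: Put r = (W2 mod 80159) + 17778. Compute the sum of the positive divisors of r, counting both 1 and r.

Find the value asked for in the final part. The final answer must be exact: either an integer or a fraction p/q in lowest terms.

19896

Stage 1: squarings mod 914: 563^1=563, 563^2=725, 563^4=75, 563^8=141, 563^16=687, 563^32=345, 563^64=205, 563^128=895, 563^256=361, 563^512=533, 563^1024=749, 563^2048=719, 563^4096=551, 563^8192=153, 563^16384=559, 563^32768=807, 563^65536=481, 563^131072=119, 563^262144=451, 563^524288=493; 563^785302 = 563^2 * 563^4 * 563^16 * 563^128 * 563^256 * 563^512 * 563^2048 * 563^4096 * 563^8192 * 563^16384 * 563^32768 * 563^65536 * 563^131072 * 563^524288 = 645 (mod 914); answer 645
Stage 2: W1 = 645; m = -9; 6*(-9)^2 + 4*(-9)^1 - 1 = (486) + (-36) + (-1) = 449; answer 449
Stage 3: W2 = 449; r = 18227; 18227 = 11 * 1657; sigma = (1 + 11) * (1 + 1657) = 12 * 1658 = 19896; answer 19896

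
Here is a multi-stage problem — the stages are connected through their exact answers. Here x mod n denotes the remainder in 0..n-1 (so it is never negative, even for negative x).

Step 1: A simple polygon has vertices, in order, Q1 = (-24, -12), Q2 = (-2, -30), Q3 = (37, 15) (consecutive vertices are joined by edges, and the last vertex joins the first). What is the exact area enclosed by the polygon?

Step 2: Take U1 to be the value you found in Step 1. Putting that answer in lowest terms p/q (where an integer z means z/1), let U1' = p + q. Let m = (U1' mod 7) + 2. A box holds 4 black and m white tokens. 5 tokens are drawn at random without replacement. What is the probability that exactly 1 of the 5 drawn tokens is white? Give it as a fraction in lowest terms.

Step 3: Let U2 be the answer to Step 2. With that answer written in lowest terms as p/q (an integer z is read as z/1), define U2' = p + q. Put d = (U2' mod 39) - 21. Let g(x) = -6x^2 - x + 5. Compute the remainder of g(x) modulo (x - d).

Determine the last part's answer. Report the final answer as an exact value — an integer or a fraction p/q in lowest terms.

Step 1: cross terms: (-24*-30 - -2*-12)=696, (-2*15 - 37*-30)=1080, (37*-12 - -24*15)=-84; twice the area = |1692| = 1692; area = 846; answer 846
Step 2: U1 = 846; threaded value p + q = 847; m = 2; total draws C(6,5) = 6; favorable C(2,1)*C(4,4) = 2; P = 1/3; answer 1/3
Step 3: U2 = 1/3; threaded value p + q = 4; d = -17; remainder = value at the root: -6*(-17)^2 - 1*(-17)^1 + 5 = (-1734) + (17) + (5) = -1712; answer -1712

-1712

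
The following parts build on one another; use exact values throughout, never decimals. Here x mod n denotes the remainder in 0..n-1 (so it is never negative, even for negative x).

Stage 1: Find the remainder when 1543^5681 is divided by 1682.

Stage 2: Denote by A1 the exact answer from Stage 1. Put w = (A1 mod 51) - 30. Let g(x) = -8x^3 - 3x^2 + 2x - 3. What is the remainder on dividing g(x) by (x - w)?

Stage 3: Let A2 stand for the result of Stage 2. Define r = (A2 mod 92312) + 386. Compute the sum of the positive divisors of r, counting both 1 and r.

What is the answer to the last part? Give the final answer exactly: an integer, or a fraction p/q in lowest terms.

Stage 1: squarings mod 1682: 1543^1=1543, 1543^2=819, 1543^4=1325, 1543^8=1299, 1543^16=355, 1543^32=1557, 1543^64=487, 1543^128=7, 1543^256=49, 1543^512=719, 1543^1024=587, 1543^2048=1441, 1543^4096=893; 1543^5681 = 1543^1 * 1543^16 * 1543^32 * 1543^512 * 1543^1024 * 1543^4096 = 415 (mod 1682); answer 415
Stage 2: A1 = 415; w = -23; remainder = value at the root: -8*(-23)^3 - 3*(-23)^2 + 2*(-23)^1 - 3 = (97336) + (-1587) + (-46) + (-3) = 95700; answer 95700
Stage 3: A2 = 95700; r = 3774; 3774 = 2 * 3 * 17 * 37; sigma = (1 + 2) * (1 + 3) * (1 + 17) * (1 + 37) = 3 * 4 * 18 * 38 = 8208; answer 8208

8208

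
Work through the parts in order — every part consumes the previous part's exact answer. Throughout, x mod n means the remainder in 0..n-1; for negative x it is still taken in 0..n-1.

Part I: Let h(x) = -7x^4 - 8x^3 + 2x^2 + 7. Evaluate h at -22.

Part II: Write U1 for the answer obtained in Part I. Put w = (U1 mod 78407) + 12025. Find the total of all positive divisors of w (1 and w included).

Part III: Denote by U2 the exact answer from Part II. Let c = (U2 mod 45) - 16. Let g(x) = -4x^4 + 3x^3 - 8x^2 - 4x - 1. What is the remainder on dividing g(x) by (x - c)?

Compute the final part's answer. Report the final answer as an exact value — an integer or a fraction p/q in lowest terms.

-43761

Part I: -7*(-22)^4 - 8*(-22)^3 + 2*(-22)^2 + 7 = (-1639792) + (85184) + (968) + (7) = -1553633; answer -1553633
Part II: U1 = -1553633; w = 26532; 26532 = 2^2 * 3^2 * 11 * 67; sigma = (1 + 2 + 4) * (1 + 3 + 9) * (1 + 11) * (1 + 67) = 7 * 13 * 12 * 68 = 74256; answer 74256
Part III: U2 = 74256; c = -10; remainder = value at the root: -4*(-10)^4 + 3*(-10)^3 - 8*(-10)^2 - 4*(-10)^1 - 1 = (-40000) + (-3000) + (-800) + (40) + (-1) = -43761; answer -43761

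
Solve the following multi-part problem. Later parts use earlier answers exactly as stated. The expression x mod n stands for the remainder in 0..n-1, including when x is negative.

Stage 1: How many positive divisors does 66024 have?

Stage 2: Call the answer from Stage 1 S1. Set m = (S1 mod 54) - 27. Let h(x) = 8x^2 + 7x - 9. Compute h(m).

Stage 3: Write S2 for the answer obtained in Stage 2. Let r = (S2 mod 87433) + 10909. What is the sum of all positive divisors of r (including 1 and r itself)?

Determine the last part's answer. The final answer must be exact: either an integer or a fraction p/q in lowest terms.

Stage 1: 66024 = 2^3 * 3^2 * 7 * 131; number of divisors = (3+1) * (2+1) * (1+1) * (1+1) = 48; answer 48
Stage 2: S1 = 48; m = 21; 8*(21)^2 + 7*(21)^1 - 9 = (3528) + (147) + (-9) = 3666; answer 3666
Stage 3: S2 = 3666; r = 14575; 14575 = 5^2 * 11 * 53; sigma = (1 + 5 + 25) * (1 + 11) * (1 + 53) = 31 * 12 * 54 = 20088; answer 20088

20088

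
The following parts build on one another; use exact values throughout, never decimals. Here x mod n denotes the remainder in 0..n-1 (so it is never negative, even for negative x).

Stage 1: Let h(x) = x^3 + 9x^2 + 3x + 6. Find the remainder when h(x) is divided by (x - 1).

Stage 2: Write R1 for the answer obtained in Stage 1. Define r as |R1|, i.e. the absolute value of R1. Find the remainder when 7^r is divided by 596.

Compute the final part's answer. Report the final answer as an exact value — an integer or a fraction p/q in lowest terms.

367

Stage 1: remainder = value at the root: 1*(1)^3 + 9*(1)^2 + 3*(1)^1 + 6 = (1) + (9) + (3) + (6) = 19; answer 19
Stage 2: R1 = 19; r = 19; squarings mod 596: 7^1=7, 7^2=49, 7^4=17, 7^8=289, 7^16=81; 7^19 = 7^1 * 7^2 * 7^16 = 367 (mod 596); answer 367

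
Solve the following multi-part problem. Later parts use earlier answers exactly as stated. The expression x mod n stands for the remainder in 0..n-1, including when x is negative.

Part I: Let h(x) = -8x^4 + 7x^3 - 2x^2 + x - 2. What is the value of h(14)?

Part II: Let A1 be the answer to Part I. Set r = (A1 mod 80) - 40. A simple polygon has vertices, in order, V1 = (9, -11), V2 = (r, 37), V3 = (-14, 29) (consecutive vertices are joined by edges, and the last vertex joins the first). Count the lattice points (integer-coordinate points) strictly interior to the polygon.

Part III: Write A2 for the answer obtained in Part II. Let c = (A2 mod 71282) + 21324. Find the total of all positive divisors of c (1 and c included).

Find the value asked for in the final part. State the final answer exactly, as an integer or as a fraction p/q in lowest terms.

Part I: -8*(14)^4 + 7*(14)^3 - 2*(14)^2 + 1*(14)^1 - 2 = (-307328) + (19208) + (-392) + (14) + (-2) = -288500; answer -288500
Part II: A1 = -288500; r = 20; cross terms: (9*37 - 20*-11)=553, (20*29 - -14*37)=1098, (-14*-11 - 9*29)=-107; twice the area = |1544| = 1544; area = 772; boundary points = 1 + 2 + 1 = 4; strictly interior points = area - boundary/2 + 1 = 771; answer 771
Part III: A2 = 771; c = 22095; 22095 = 3^2 * 5 * 491; sigma = (1 + 3 + 9) * (1 + 5) * (1 + 491) = 13 * 6 * 492 = 38376; answer 38376

38376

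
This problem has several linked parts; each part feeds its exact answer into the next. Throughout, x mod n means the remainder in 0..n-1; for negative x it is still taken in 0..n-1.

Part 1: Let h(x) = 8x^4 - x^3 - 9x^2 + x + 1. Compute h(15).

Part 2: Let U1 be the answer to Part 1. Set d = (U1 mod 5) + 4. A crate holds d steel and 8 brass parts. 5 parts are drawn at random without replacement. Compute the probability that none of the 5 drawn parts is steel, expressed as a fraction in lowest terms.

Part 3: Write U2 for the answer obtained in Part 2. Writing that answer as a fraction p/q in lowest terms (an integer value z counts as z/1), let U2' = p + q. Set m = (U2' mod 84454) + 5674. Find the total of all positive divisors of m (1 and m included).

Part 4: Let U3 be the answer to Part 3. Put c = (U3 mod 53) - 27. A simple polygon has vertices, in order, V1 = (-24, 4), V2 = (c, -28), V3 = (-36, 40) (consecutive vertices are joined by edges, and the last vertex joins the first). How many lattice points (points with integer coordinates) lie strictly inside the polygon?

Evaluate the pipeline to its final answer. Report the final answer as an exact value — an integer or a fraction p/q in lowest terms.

Part 1: 8*(15)^4 - 1*(15)^3 - 9*(15)^2 + 1*(15)^1 + 1 = (405000) + (-3375) + (-2025) + (15) + (1) = 399616; answer 399616
Part 2: U1 = 399616; d = 5; total draws C(13,5) = 1287; favorable C(8,5) = 56; P = 56/1287; answer 56/1287
Part 3: U2 = 56/1287; threaded value p + q = 1343; m = 7017; 7017 = 3 * 2339; sigma = (1 + 3) * (1 + 2339) = 4 * 2340 = 9360; answer 9360
Part 4: U3 = 9360; c = 5; cross terms: (-24*-28 - 5*4)=652, (5*40 - -36*-28)=-808, (-36*4 - -24*40)=816; twice the area = |660| = 660; area = 330; boundary points = 1 + 1 + 12 = 14; strictly interior points = area - boundary/2 + 1 = 324; answer 324

324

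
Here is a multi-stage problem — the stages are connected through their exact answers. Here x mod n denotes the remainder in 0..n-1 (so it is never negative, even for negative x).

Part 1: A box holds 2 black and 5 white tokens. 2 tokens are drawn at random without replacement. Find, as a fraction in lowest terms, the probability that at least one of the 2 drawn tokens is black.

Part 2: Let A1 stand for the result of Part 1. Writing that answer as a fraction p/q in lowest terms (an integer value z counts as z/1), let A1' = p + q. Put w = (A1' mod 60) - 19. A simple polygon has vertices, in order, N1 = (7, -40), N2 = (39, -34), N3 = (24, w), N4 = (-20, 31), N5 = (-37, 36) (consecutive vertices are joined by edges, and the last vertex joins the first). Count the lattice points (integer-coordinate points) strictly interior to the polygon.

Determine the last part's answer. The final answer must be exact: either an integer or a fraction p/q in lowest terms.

Part 1: total draws C(7,2) = 21; complement C(5,2) = 10; favorable 21 - 10 = 11; P = 11/21; answer 11/21
Part 2: A1 = 11/21; threaded value p + q = 32; w = 13; cross terms: (7*-34 - 39*-40)=1322, (39*13 - 24*-34)=1323, (24*31 - -20*13)=1004, (-20*36 - -37*31)=427, (-37*-40 - 7*36)=1228; twice the area = |5304| = 5304; area = 2652; boundary points = 2 + 1 + 2 + 1 + 4 = 10; strictly interior points = area - boundary/2 + 1 = 2648; answer 2648

2648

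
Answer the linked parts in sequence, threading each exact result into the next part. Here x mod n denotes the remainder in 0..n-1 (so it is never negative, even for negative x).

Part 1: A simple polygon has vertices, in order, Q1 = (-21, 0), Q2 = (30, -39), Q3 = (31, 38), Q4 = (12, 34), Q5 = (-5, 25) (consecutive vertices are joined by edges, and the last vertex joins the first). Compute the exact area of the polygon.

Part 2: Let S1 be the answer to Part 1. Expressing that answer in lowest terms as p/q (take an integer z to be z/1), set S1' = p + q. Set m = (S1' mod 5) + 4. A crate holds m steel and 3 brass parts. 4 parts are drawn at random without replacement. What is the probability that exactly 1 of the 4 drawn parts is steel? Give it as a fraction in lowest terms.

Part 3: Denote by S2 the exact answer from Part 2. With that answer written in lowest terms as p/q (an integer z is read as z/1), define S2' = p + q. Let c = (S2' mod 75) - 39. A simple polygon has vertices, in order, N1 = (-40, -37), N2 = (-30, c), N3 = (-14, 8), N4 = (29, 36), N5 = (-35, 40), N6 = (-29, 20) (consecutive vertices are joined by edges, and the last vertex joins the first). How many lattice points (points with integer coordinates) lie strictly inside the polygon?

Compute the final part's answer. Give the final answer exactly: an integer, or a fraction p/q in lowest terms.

Part 1: cross terms: (-21*-39 - 30*0)=819, (30*38 - 31*-39)=2349, (31*34 - 12*38)=598, (12*25 - -5*34)=470, (-5*0 - -21*25)=525; twice the area = |4761| = 4761; area = 4761/2; answer 4761/2
Part 2: S1 = 4761/2; threaded value p + q = 4763; m = 7; total draws C(10,4) = 210; favorable C(7,1)*C(3,3) = 7; P = 1/30; answer 1/30
Part 3: S2 = 1/30; threaded value p + q = 31; c = -8; cross terms: (-40*-8 - -30*-37)=-790, (-30*8 - -14*-8)=-352, (-14*36 - 29*8)=-736, (29*40 - -35*36)=2420, (-35*20 - -29*40)=460, (-29*-37 - -40*20)=1873; twice the area = |2875| = 2875; area = 2875/2; boundary points = 1 + 16 + 1 + 4 + 2 + 1 = 25; strictly interior points = area - boundary/2 + 1 = 1426; answer 1426

1426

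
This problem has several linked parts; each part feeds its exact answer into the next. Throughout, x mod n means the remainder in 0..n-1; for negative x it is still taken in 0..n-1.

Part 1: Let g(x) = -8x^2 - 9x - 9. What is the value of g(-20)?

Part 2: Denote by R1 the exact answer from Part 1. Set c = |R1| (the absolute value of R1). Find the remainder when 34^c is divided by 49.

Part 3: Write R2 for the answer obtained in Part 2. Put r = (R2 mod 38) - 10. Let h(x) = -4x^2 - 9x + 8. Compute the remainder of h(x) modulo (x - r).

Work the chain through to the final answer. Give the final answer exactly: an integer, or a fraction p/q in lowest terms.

-1301

Part 1: -8*(-20)^2 - 9*(-20)^1 - 9 = (-3200) + (180) + (-9) = -3029; answer -3029
Part 2: R1 = -3029; c = 3029; squarings mod 49: 34^1=34, 34^2=29, 34^4=8, 34^8=15, 34^16=29, 34^32=8, 34^64=15, 34^128=29, 34^256=8, 34^512=15, 34^1024=29, 34^2048=8; 34^3029 = 34^1 * 34^4 * 34^16 * 34^64 * 34^128 * 34^256 * 34^512 * 34^2048 = 27 (mod 49); answer 27
Part 3: R2 = 27; r = 17; remainder = value at the root: -4*(17)^2 - 9*(17)^1 + 8 = (-1156) + (-153) + (8) = -1301; answer -1301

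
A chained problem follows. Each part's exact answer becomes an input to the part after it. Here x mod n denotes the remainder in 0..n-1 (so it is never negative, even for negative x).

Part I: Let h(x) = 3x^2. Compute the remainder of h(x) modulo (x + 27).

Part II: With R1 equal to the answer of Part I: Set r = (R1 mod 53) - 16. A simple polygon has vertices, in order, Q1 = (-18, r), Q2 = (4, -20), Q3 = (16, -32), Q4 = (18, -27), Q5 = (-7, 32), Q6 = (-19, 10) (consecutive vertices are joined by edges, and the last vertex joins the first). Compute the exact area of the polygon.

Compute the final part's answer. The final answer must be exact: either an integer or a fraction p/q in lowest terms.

Part I: remainder = value at the root: 3*(-27)^2 = (2187) = 2187; answer 2187
Part II: R1 = 2187; r = -2; cross terms: (-18*-20 - 4*-2)=368, (4*-32 - 16*-20)=192, (16*-27 - 18*-32)=144, (18*32 - -7*-27)=387, (-7*10 - -19*32)=538, (-19*-2 - -18*10)=218; twice the area = |1847| = 1847; area = 1847/2; answer 1847/2

1847/2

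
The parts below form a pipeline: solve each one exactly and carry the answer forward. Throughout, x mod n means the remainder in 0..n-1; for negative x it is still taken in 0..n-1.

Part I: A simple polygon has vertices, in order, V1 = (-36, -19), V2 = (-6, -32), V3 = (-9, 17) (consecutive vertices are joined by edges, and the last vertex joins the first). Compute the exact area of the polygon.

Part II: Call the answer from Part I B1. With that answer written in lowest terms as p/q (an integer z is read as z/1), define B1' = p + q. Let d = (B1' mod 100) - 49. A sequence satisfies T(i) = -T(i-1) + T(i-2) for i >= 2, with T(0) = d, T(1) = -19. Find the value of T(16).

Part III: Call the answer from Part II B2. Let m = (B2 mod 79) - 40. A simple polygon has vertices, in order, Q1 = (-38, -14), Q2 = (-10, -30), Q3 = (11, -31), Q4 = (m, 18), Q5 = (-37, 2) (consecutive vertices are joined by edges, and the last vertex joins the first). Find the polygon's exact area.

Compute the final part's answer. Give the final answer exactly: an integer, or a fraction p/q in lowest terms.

Part I: cross terms: (-36*-32 - -6*-19)=1038, (-6*17 - -9*-32)=-390, (-9*-19 - -36*17)=783; twice the area = |1431| = 1431; area = 1431/2; answer 1431/2
Part II: B1 = 1431/2; threaded value p + q = 1433; d = -16; T(2) = -1*(-19) + 1*(-16) = 3; iterating: T(2)=3, T(3)=-22, T(4)=25, T(5)=-47, T(6)=72, T(7)=-119, T(8)=191, T(9)=-310, T(10)=501, T(11)=-811, T(12)=1312, T(13)=-2123, T(14)=3435, T(15)=-5558, T(16)=8993; answer 8993
Part III: B2 = 8993; m = 26; cross terms: (-38*-30 - -10*-14)=1000, (-10*-31 - 11*-30)=640, (11*18 - 26*-31)=1004, (26*2 - -37*18)=718, (-37*-14 - -38*2)=594; twice the area = |3956| = 3956; area = 1978; answer 1978

1978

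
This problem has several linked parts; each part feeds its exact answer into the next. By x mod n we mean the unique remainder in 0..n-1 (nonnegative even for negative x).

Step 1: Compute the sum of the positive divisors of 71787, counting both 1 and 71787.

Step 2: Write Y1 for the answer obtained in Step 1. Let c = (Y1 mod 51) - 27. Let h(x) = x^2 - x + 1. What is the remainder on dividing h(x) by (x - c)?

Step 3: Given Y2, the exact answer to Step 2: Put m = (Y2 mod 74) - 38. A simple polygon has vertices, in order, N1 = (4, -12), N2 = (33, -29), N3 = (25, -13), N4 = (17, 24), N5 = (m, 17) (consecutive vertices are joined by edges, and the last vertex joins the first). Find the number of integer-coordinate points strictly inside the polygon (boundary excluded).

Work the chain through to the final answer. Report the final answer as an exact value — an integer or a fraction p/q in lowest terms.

Step 1: 71787 = 3 * 23929; sigma = (1 + 3) * (1 + 23929) = 4 * 23930 = 95720; answer 95720
Step 2: Y1 = 95720; c = 17; remainder = value at the root: 1*(17)^2 - 1*(17)^1 + 1 = (289) + (-17) + (1) = 273; answer 273
Step 3: Y2 = 273; m = 13; cross terms: (4*-29 - 33*-12)=280, (33*-13 - 25*-29)=296, (25*24 - 17*-13)=821, (17*17 - 13*24)=-23, (13*-12 - 4*17)=-224; twice the area = |1150| = 1150; area = 575; boundary points = 1 + 8 + 1 + 1 + 1 = 12; strictly interior points = area - boundary/2 + 1 = 570; answer 570

570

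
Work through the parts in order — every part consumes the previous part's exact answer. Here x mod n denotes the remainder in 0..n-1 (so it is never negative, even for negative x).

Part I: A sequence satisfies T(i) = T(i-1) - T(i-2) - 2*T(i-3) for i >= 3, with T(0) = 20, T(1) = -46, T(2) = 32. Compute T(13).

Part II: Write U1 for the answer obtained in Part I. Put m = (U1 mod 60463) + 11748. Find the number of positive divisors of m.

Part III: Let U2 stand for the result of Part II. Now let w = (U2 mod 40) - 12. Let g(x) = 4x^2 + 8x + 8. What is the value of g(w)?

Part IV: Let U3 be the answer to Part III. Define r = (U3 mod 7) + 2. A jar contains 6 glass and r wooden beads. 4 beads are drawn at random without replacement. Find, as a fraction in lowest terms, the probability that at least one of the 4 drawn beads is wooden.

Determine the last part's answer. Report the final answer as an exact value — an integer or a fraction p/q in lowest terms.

986/1001

Part I: T(3) = 1*(32) - 1*(-46) - 2*(20) = 38; iterating: T(3)=38, T(4)=98, T(5)=-4, T(6)=-178, T(7)=-370, T(8)=-184, T(9)=542, T(10)=1466, T(11)=1292, T(12)=-1258, T(13)=-5482; answer -5482
Part II: U1 = -5482; m = 66729; 66729 = 3 * 13 * 29 * 59; number of divisors = (1+1) * (1+1) * (1+1) * (1+1) = 16; answer 16
Part III: U2 = 16; w = 4; 4*(4)^2 + 8*(4)^1 + 8 = (64) + (32) + (8) = 104; answer 104
Part IV: U3 = 104; r = 8; total draws C(14,4) = 1001; complement C(6,4) = 15; favorable 1001 - 15 = 986; P = 986/1001; answer 986/1001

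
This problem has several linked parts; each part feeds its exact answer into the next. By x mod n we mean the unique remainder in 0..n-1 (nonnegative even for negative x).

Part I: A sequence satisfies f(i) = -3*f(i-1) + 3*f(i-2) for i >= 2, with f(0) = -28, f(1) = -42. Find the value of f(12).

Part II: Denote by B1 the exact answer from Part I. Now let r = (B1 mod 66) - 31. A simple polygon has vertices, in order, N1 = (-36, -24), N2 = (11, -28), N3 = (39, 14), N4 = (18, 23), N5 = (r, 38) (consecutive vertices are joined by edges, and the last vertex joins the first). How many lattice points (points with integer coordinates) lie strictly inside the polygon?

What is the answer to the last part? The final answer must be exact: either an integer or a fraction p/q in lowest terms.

Part I: f(2) = -3*(-42) + 3*(-28) = 42; iterating: f(2)=42, f(3)=-252, f(4)=882, f(5)=-3402, f(6)=12852, f(7)=-48762, f(8)=184842, f(9)=-700812, f(10)=2656962, f(11)=-10073322, f(12)=38190852; answer 38190852
Part II: B1 = 38190852; r = -13; cross terms: (-36*-28 - 11*-24)=1272, (11*14 - 39*-28)=1246, (39*23 - 18*14)=645, (18*38 - -13*23)=983, (-13*-24 - -36*38)=1680; twice the area = |5826| = 5826; area = 2913; boundary points = 1 + 14 + 3 + 1 + 1 = 20; strictly interior points = area - boundary/2 + 1 = 2904; answer 2904

2904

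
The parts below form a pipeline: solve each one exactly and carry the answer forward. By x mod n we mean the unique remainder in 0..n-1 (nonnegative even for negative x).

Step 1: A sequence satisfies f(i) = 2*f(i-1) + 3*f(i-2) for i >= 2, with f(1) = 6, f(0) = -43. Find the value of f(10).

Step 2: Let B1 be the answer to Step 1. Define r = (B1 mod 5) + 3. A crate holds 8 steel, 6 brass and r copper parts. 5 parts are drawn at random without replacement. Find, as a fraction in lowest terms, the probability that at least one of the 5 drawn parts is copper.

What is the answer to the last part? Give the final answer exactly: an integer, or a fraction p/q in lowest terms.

6751/7752

Step 1: f(2) = 2*(6) + 3*(-43) = -117; iterating: f(2)=-117, f(3)=-216, f(4)=-783, f(5)=-2214, f(6)=-6777, f(7)=-20196, f(8)=-60723, f(9)=-182034, f(10)=-546237; answer -546237
Step 2: B1 = -546237; r = 6; total draws C(20,5) = 15504; complement C(14,5) = 2002; favorable 15504 - 2002 = 13502; P = 6751/7752; answer 6751/7752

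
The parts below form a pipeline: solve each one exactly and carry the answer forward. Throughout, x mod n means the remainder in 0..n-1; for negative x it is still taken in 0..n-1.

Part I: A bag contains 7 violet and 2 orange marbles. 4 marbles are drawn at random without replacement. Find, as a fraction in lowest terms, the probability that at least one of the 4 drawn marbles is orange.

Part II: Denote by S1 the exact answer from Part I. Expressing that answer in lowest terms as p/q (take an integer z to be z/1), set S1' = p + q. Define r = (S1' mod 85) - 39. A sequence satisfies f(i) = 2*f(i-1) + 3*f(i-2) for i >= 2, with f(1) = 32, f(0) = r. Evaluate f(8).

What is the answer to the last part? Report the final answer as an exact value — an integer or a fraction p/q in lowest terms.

Part I: total draws C(9,4) = 126; complement C(7,4) = 35; favorable 126 - 35 = 91; P = 13/18; answer 13/18
Part II: S1 = 13/18; threaded value p + q = 31; r = -8; f(2) = 2*(32) + 3*(-8) = 40; iterating: f(2)=40, f(3)=176, f(4)=472, f(5)=1472, f(6)=4360, f(7)=13136, f(8)=39352; answer 39352

39352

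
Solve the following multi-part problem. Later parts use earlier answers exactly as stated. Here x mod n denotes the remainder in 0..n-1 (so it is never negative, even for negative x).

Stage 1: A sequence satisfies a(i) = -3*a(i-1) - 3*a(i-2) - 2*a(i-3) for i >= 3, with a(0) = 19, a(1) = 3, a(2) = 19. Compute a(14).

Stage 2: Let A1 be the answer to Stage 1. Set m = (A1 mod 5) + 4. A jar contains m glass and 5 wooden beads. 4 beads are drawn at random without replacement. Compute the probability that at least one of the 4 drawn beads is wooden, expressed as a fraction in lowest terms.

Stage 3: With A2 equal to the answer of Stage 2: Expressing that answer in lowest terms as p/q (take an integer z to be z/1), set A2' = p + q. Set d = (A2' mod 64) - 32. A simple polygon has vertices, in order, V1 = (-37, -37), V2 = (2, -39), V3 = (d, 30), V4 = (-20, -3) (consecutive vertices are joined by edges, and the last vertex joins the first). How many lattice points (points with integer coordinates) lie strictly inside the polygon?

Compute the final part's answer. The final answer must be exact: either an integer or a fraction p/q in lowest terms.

1105

Stage 1: a(3) = -3*(19) - 3*(3) - 2*(19) = -104; iterating: a(3)=-104, a(4)=249, a(5)=-473, a(6)=880, a(7)=-1719, a(8)=3463, a(9)=-6992, a(10)=14025, a(11)=-28025, a(12)=55984, a(13)=-111927, a(14)=223879; answer 223879
Stage 2: A1 = 223879; m = 8; total draws C(13,4) = 715; complement C(8,4) = 70; favorable 715 - 70 = 645; P = 129/143; answer 129/143
Stage 3: A2 = 129/143; threaded value p + q = 272; d = -16; cross terms: (-37*-39 - 2*-37)=1517, (2*30 - -16*-39)=-564, (-16*-3 - -20*30)=648, (-20*-37 - -37*-3)=629; twice the area = |2230| = 2230; area = 1115; boundary points = 1 + 3 + 1 + 17 = 22; strictly interior points = area - boundary/2 + 1 = 1105; answer 1105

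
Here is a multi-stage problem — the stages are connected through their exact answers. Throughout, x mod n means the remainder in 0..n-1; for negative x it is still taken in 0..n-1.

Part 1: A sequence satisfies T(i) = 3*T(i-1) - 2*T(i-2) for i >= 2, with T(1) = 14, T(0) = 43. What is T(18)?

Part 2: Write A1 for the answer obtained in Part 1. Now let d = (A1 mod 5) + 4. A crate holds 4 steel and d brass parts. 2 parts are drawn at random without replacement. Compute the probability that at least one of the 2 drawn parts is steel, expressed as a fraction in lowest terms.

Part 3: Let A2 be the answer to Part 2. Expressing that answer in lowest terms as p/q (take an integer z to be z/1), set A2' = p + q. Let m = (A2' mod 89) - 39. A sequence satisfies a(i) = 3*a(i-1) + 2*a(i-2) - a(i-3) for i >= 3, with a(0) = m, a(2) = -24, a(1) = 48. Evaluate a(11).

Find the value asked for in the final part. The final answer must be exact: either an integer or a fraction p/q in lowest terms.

127712

Part 1: T(2) = 3*(14) - 2*(43) = -44; iterating: T(2)=-44, T(3)=-160, T(4)=-392, T(5)=-856, T(6)=-1784, T(7)=-3640, T(8)=-7352, T(9)=-14776, T(10)=-29624, T(11)=-59320, T(12)=-118712, T(13)=-237496, T(14)=-475064, T(15)=-950200, T(16)=-1900472, T(17)=-3801016, T(18)=-7602104; answer -7602104
Part 2: A1 = -7602104; d = 5; total draws C(9,2) = 36; complement C(5,2) = 10; favorable 36 - 10 = 26; P = 13/18; answer 13/18
Part 3: A2 = 13/18; threaded value p + q = 31; m = -8; a(3) = 3*(-24) + 2*(48) - 1*(-8) = 32; iterating: a(3)=32, a(4)=0, a(5)=88, a(6)=232, a(7)=872, a(8)=2992, a(9)=10488, a(10)=36576, a(11)=127712; answer 127712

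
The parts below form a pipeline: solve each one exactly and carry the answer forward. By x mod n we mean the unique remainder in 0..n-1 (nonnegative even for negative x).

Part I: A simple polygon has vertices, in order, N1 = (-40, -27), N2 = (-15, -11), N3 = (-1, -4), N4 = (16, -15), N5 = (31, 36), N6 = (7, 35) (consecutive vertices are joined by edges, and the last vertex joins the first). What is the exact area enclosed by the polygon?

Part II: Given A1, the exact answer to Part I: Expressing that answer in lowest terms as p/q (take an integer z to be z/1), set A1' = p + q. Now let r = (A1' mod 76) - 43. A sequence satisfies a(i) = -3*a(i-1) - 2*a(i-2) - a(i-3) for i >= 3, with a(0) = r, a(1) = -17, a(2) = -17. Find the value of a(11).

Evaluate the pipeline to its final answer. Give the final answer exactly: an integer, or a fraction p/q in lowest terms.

86704

Part I: cross terms: (-40*-11 - -15*-27)=35, (-15*-4 - -1*-11)=49, (-1*-15 - 16*-4)=79, (16*36 - 31*-15)=1041, (31*35 - 7*36)=833, (7*-27 - -40*35)=1211; twice the area = |3248| = 3248; area = 1624; answer 1624
Part II: A1 = 1624; threaded value p + q = 1625; r = -14; a(3) = -3*(-17) - 2*(-17) - 1*(-14) = 99; iterating: a(3)=99, a(4)=-246, a(5)=557, a(6)=-1278, a(7)=2966, a(8)=-6899, a(9)=16043, a(10)=-37297, a(11)=86704; answer 86704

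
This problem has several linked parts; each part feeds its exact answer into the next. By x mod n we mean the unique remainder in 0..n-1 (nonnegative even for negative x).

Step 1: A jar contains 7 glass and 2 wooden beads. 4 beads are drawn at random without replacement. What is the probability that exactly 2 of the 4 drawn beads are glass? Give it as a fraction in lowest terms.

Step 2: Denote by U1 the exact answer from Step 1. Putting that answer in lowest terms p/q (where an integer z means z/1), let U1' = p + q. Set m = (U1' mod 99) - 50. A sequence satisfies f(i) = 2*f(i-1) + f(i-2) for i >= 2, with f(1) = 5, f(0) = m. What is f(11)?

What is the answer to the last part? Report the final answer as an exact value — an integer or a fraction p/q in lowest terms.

Step 1: total draws C(9,4) = 126; favorable C(7,2)*C(2,2) = 21; P = 1/6; answer 1/6
Step 2: U1 = 1/6; threaded value p + q = 7; m = -43; f(2) = 2*(5) + 1*(-43) = -33; iterating: f(2)=-33, f(3)=-61, f(4)=-155, f(5)=-371, f(6)=-897, f(7)=-2165, f(8)=-5227, f(9)=-12619, f(10)=-30465, f(11)=-73549; answer -73549

-73549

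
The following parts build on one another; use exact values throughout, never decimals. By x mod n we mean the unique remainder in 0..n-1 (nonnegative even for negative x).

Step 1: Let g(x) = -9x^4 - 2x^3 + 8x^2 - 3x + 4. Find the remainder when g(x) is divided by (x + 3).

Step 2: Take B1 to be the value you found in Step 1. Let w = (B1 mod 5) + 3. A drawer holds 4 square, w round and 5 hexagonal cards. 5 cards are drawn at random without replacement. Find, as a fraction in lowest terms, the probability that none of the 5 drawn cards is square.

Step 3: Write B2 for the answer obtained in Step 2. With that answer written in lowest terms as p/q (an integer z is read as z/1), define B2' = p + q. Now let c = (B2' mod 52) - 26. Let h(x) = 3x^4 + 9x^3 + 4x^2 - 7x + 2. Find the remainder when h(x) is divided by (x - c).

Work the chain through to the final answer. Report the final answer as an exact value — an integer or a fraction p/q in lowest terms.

Step 1: remainder = value at the root: -9*(-3)^4 - 2*(-3)^3 + 8*(-3)^2 - 3*(-3)^1 + 4 = (-729) + (54) + (72) + (9) + (4) = -590; answer -590
Step 2: B1 = -590; w = 3; total draws C(12,5) = 792; favorable C(8,5) = 56; P = 7/99; answer 7/99
Step 3: B2 = 7/99; threaded value p + q = 106; c = -24; remainder = value at the root: 3*(-24)^4 + 9*(-24)^3 + 4*(-24)^2 - 7*(-24)^1 + 2 = (995328) + (-124416) + (2304) + (168) + (2) = 873386; answer 873386

873386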